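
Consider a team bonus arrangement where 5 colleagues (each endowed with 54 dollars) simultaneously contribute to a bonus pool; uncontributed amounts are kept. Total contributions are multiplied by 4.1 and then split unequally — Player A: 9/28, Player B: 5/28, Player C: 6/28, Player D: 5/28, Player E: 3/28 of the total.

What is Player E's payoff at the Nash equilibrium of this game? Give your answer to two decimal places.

For player j, contributing a unit is worthwhile iff 4.1 × (j's share) ≥ 1, i.e. iff j's share is at least 0.2439.
Player A alone (share 9/28) is above the threshold, contributing 54; the remaining 4 contribute 0. Total contributed: 54.
Player E keeps 54 and receives 4.1 × 54 × 3/28 = 23.72 from the bonus pool, for a payoff of 77.72.

77.72 dollars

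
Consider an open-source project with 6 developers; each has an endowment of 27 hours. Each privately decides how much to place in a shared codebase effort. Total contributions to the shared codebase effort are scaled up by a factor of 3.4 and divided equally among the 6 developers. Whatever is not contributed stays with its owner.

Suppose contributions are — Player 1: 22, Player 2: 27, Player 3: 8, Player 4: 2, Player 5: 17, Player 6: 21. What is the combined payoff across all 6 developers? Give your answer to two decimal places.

394.80 hours

Total contributed: 22 + 27 + 8 + 2 + 17 + 21 = 97; total kept: 6 × 27 − 97 = 65.
The shared codebase effort pays out 3.4 × 97 = 329.80 in aggregate.
Group total = 65 + 329.80 = 394.80.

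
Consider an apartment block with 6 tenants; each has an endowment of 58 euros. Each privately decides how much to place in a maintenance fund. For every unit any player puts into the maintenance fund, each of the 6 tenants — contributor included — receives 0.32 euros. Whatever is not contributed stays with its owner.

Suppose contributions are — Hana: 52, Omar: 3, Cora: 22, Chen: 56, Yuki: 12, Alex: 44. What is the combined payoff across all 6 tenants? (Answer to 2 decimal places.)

521.88 euros

Total contributed: 52 + 3 + 22 + 56 + 12 + 44 = 189; total kept: 6 × 58 − 189 = 159.
The maintenance fund pays out 0.32 × 6 × 189 = 362.88 in aggregate.
Group total = 159 + 362.88 = 521.88.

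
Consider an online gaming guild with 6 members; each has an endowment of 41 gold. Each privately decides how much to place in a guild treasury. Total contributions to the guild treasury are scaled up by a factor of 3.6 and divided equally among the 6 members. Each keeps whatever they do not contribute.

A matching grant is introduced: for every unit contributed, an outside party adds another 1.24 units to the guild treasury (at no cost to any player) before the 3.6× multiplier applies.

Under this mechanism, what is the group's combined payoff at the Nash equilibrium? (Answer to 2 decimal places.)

Under the mechanism each unit contributed yields 3.6 × 2.24 / 6 = 1.3440 back to its contributor per unit of net cost, which exceeds 1, making full contribution the dominant choice for everyone.
At the Nash equilibrium everyone contributes 41. Group total payoff = 3.6 × 2.24 × 246 = 1983.74.

1983.74 gold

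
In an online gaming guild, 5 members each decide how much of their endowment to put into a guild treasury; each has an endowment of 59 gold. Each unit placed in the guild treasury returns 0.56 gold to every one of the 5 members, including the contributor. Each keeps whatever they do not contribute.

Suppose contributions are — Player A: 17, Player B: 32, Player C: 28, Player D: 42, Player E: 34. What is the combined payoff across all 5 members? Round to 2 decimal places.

570.40 gold

Total contributed: 17 + 32 + 28 + 42 + 34 = 153; total kept: 5 × 59 − 153 = 142.
The guild treasury pays out 0.56 × 5 × 153 = 428.40 in aggregate.
Group total = 142 + 428.40 = 570.40.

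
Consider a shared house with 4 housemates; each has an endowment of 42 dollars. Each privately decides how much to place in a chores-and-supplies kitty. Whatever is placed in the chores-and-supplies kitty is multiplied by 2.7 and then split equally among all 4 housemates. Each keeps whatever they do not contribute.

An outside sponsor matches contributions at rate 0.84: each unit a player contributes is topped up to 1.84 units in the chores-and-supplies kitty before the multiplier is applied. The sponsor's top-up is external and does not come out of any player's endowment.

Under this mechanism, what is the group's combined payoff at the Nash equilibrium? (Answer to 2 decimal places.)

With the mechanism, a contributed unit returns 2.7 × 1.84 / 4 = 1.2420 per unit of net cost to the contributor — now above 1 — so contributing fully is weakly dominant for every player.
At the Nash equilibrium everyone contributes 42. Group total payoff = 2.7 × 1.84 × 168 = 834.62.

834.62 dollars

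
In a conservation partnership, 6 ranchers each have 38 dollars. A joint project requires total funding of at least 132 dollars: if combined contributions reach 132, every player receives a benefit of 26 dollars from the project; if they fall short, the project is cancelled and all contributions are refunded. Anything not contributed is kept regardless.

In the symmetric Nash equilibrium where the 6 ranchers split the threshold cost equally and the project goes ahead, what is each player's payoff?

Equal share of the threshold: 132/6 = 22.
At this profile no one gains by cutting their contribution: any cut drops the total below 132, the project is cancelled, contributions are refunded, and the deviator ends with 38, which is less than 38 − 22 + 26 = 42. Contributing more than 22 just wastes the excess. So contributing exactly 22 is a best response.
Each player's payoff: 38 − 22 + 26 = 42.

42 dollars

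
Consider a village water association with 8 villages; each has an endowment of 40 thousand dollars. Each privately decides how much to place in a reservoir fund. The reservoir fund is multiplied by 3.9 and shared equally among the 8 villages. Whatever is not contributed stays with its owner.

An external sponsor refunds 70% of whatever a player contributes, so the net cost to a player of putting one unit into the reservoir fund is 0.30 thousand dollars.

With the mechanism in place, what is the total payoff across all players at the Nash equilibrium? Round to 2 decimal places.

1472.00 thousand dollars

The effective private return per unit is now (3.9/8) / 0.30 = 1.6250 > 1, so every player's dominant strategy flips to full contribution.
So the Nash equilibrium is full contribution by all 8; the group earns 8 × (40 × 0.70 + 3.9 × 40) = 1472.00.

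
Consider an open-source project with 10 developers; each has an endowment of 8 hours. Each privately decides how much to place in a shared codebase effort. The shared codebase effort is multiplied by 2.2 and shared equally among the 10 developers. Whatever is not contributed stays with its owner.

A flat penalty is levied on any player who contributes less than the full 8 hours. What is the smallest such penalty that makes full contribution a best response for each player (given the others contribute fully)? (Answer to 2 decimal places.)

6.24 hours

Given the others contribute fully, the best deviation is to contribute 0 (any partial contribution still incurs the fine and gives up units whose private return 0.2200 is below 1).
Deviating from 8 to 0 saves 8 hours but forfeits the deviator's share of the drop in the shared codebase effort: 2.2/10 × 8 = 1.76.
So the deviation gain is 8 − 1.76 = 6.24, and the fine must be at least 6.24 hours to wipe it out.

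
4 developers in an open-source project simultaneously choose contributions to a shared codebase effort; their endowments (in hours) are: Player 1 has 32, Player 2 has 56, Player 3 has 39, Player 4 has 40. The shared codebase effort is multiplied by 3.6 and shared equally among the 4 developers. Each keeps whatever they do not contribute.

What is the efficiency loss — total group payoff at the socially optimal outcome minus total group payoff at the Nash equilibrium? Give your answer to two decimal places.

The private return per contributed unit is 3.6/4 = 0.9000 < 1 for every player regardless of endowment, so the Nash equilibrium is zero contribution and the group total is Σ E_j = 32 + 56 + 39 + 40 = 167.
Each contributed unit returns 3.600 to the group, so the social optimum is full contribution by everyone: group total = 3.600 × 167 = 601.20.
Efficiency loss = (3.600 − 1) × 167 = 434.20.

434.20 hours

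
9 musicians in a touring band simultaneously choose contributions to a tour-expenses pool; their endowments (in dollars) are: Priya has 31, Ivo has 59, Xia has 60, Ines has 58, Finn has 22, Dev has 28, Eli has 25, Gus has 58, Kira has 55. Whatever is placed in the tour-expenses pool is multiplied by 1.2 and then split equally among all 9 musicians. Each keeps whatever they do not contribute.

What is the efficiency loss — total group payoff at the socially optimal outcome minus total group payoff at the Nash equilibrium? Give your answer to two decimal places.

The private return per contributed unit is 1.2/9 = 0.1333 < 1 for every player regardless of endowment, so the Nash equilibrium is zero contribution and the group total is Σ E_j = 31 + 59 + 60 + 58 + 22 + 28 + 25 + 58 + 55 = 396.
Each contributed unit returns 1.200 to the group, so the social optimum is full contribution by everyone: group total = 1.200 × 396 = 475.20.
Efficiency loss = (1.200 − 1) × 396 = 79.20.

79.20 dollars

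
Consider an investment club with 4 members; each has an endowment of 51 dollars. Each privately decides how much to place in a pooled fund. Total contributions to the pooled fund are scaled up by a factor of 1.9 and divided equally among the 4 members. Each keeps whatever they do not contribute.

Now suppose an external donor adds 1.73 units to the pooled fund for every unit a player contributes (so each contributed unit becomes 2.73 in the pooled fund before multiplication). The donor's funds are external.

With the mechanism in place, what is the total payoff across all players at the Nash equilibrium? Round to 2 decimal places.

1058.15 dollars

Under the mechanism each unit contributed yields 1.9 × 2.73 / 4 = 1.2968 back to its contributor per unit of net cost, which exceeds 1, making full contribution the dominant choice for everyone.
So the Nash equilibrium is full contribution by all 4; the group earns 1.9 × 2.73 × 204 = 1058.15.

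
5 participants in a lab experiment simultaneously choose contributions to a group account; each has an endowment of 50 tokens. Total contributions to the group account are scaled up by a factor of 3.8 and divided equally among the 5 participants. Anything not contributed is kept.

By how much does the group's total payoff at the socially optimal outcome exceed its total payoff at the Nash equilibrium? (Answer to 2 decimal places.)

700.00 tokens

Each contributed unit returns 3.8/5 = 0.7600 to its contributor — below 1 — so contributing 0 is dominant for every player. At the Nash equilibrium everyone keeps their 50, and the group total is 5 × 50 = 250.
Each contributed unit returns 3.800 to the group as a whole (0.7600 to each of 5 players), which exceeds 1, so the social optimum is full contribution: group total = 3.800 × 250 = 950.00.
Efficiency loss = 950.00 − 250 = 700.00.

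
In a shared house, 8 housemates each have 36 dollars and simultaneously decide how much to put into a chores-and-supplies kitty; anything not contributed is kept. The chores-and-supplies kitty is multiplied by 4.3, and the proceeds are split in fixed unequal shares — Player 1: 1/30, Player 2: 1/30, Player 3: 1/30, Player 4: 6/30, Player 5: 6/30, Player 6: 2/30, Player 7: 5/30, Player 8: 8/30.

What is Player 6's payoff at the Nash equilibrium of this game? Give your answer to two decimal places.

For player j, contributing a unit is worthwhile iff 4.3 × (j's share) ≥ 1, i.e. iff j's share is at least 0.2326.
Player 8 alone (share 8/30) is above the threshold, contributing 36; the remaining 7 contribute 0. Total contributed: 36.
Player 6 keeps 36 and receives 4.3 × 36 × 2/30 = 10.32 from the chores-and-supplies kitty, for a payoff of 46.32.

46.32 dollars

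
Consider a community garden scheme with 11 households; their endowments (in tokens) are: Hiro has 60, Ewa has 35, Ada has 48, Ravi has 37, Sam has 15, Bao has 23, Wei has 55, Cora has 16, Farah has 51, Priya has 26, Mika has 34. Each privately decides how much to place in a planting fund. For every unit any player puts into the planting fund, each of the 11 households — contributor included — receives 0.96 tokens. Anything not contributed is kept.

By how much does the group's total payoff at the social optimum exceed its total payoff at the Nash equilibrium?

3824.00 tokens

The private return per contributed unit is 0.96 < 1 for everyone, so the Nash equilibrium is zero contribution and the group total is Σ E_j = 60 + 35 + 48 + 37 + 15 + 23 + 55 + 16 + 51 + 26 + 34 = 400.
Each contributed unit returns 10.560 to the group, so the social optimum is full contribution by everyone: group total = 10.560 × 400 = 4224.00.
Efficiency loss = (10.560 − 1) × 400 = 3824.00.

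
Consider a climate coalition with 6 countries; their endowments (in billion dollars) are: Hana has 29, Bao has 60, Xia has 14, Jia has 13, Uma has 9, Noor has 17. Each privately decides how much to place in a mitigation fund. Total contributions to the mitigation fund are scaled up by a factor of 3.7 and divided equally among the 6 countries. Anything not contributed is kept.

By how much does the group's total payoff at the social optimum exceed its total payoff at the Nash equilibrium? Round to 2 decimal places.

383.40 billion dollars

The private return per contributed unit is 3.7/6 = 0.6167 < 1 for every player regardless of endowment, so the Nash equilibrium is zero contribution and the group total is Σ E_j = 29 + 60 + 14 + 13 + 9 + 17 = 142.
Each contributed unit returns 3.700 to the group, so the social optimum is full contribution by everyone: group total = 3.700 × 142 = 525.40.
Efficiency loss = (3.700 − 1) × 142 = 383.40.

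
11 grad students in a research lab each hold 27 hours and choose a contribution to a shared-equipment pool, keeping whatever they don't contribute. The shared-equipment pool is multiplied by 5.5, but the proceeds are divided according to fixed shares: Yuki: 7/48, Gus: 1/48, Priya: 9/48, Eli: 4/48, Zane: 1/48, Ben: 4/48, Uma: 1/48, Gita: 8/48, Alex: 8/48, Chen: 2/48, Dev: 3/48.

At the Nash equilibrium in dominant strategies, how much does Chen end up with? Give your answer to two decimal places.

Each unit j contributes comes back to j as 5.5 × (j's share), so j prefers to contribute only if that share exceeds 1/5.5 = 0.1818; otherwise keeping the unit dominates.
Only Priya (9/48) clears that bar, contributing 27; the remaining 10 contribute 0. Total contributed: 27.
Chen keeps 27 and receives 5.5 × 27 × 2/48 = 6.19 from the shared-equipment pool, for a payoff of 33.19.

33.19 hours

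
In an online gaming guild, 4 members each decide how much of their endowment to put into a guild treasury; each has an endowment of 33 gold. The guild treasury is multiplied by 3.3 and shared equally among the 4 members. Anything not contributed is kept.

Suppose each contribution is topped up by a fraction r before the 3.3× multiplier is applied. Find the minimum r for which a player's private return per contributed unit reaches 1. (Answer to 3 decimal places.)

0.212

With matching at rate r, one contributed unit becomes (1 + r) in the guild treasury and returns 3.3 × (1 + r) / 4 to the contributor.
Setting this equal to 1: 1 + r = 4/3.3 = 1.2121.
So the minimum matching rate is r = 1.2121 − 1 = 0.212.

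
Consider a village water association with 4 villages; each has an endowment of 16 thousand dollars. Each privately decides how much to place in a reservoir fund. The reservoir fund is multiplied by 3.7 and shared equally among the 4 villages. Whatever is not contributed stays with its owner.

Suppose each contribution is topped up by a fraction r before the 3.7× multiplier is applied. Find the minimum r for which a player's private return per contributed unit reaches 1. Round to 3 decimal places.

0.081

With matching at rate r, one contributed unit becomes (1 + r) in the reservoir fund and returns 3.7 × (1 + r) / 4 to the contributor.
Setting this equal to 1: 1 + r = 4/3.7 = 1.0811.
So the minimum matching rate is r = 1.0811 − 1 = 0.081.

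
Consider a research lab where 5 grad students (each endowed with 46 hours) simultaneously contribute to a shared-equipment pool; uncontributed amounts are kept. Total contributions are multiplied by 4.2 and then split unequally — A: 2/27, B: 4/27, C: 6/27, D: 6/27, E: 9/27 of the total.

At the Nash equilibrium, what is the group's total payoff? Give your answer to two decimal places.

377.20 hours

For player j, contributing a unit is worthwhile iff 4.2 × (j's share) ≥ 1, i.e. iff j's share is at least 0.2381.
E alone (share 9/27) is above the threshold, contributing 46; the remaining 4 contribute 0. Total contributed: 46.
The shared-equipment pool pays out 4.2 × 46 = 193.20 in total (split across the unequal shares, but the aggregate is all that matters for the group sum).
The 4 free-riders keep 46 each, adding 184. Group total = 184 + 193.20 = 377.20.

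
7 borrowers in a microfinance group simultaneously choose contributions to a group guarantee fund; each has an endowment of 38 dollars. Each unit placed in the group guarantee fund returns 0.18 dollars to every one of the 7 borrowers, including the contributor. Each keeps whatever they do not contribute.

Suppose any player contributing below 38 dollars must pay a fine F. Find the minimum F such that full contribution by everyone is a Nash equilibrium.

Given the others contribute fully, the best deviation is to contribute 0 (any partial contribution still incurs the fine and gives up units whose private return 0.18 is below 1).
Deviating from 38 to 0 saves 38 dollars but forfeits the deviator's share of the drop in the group guarantee fund: 0.18 × 38 = 6.84.
So the deviation gain is 38 − 6.84 = 31.16, and the fine must be at least 31.16 dollars to wipe it out.

31.16 dollars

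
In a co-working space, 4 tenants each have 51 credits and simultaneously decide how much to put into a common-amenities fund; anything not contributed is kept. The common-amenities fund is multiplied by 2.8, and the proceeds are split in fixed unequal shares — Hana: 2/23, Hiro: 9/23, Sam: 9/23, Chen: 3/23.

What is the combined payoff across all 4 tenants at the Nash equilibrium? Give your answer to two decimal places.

Player j's private return per contributed unit is 2.8 × (j's share). Contributing is weakly dominant for j when that share is at least 1/2.8 = 0.3571, and contributing 0 is dominant otherwise.
The shares above 0.3571 belong to Hiro and Sam, contributing 51 each; the remaining 2 contribute 0. Total contributed: 102.
The common-amenities fund pays out 2.8 × 102 = 285.60 in total (split across the unequal shares, but the aggregate is all that matters for the group sum).
The 2 free-riders keep 51 each, adding 102. Group total = 102 + 285.60 = 387.60.

387.60 credits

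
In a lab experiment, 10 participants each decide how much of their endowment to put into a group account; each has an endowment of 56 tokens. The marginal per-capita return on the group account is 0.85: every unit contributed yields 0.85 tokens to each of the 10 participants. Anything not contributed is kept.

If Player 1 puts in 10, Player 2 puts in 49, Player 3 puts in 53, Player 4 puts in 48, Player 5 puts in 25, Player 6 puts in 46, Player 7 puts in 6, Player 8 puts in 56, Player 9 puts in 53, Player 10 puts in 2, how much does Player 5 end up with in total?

Total contributed: 10 + 49 + 53 + 48 + 25 + 46 + 6 + 56 + 53 + 2 = 348.
Each receives 0.85 × 348 = 295.80 from the group account.
Player 5 keeps 56 − 25 = 31, so Player 5's payoff is 31 + 295.80 = 326.80.

326.80 tokens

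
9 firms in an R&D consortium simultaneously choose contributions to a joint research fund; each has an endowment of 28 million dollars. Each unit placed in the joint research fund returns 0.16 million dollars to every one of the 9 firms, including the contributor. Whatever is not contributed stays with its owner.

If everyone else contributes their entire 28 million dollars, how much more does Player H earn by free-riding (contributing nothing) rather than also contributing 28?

23.52 million dollars

Switching from a contribution of 28 to 0 lets Player H keep an extra 28 million dollars, but lowers the joint research fund by 28, which costs Player H their own share of that drop: 0.16 × 28 = 4.48.
Net gain = 28 − 4.48 = 23.52. The private return per contributed unit (0.16) is below 1, so free-riding is indeed the best response regardless of what the others do.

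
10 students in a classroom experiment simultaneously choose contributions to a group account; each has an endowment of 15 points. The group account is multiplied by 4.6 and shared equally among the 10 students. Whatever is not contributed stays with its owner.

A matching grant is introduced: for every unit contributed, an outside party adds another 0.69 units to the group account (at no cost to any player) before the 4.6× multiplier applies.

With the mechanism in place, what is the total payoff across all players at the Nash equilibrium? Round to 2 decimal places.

150.00 points

With the mechanism, a contributed unit returns 4.6 × 1.69 / 10 = 0.7774 per unit of net cost — still below 1 — so contributing 0 remains dominant for every player.
At the Nash equilibrium no one contributes; group total payoff = 10 × 15 = 150.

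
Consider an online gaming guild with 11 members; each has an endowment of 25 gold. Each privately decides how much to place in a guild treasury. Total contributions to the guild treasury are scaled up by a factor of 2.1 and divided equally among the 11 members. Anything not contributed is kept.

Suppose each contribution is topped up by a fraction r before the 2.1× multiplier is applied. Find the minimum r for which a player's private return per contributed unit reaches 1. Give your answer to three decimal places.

4.238

With matching at rate r, one contributed unit becomes (1 + r) in the guild treasury and returns 2.1 × (1 + r) / 11 to the contributor.
Setting this equal to 1: 1 + r = 11/2.1 = 5.2381.
So the minimum matching rate is r = 5.2381 − 1 = 4.238.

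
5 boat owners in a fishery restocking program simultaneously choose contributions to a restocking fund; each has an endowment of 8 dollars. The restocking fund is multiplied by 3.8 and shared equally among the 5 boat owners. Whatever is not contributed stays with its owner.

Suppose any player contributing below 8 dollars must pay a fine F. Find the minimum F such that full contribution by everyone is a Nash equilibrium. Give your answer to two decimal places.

Given the others contribute fully, the best deviation is to contribute 0 (any partial contribution still incurs the fine and gives up units whose private return 0.7600 is below 1).
Deviating from 8 to 0 saves 8 dollars but forfeits the deviator's share of the drop in the restocking fund: 3.8/5 × 8 = 6.08.
So the deviation gain is 8 − 6.08 = 1.92, and the fine must be at least 1.92 dollars to wipe it out.

1.92 dollars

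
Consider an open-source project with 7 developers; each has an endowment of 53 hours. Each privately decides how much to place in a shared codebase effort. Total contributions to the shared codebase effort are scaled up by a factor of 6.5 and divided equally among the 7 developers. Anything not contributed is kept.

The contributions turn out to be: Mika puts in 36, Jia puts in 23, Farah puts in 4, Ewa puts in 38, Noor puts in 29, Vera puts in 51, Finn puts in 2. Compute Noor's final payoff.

193.93 hours

Total contributed: 36 + 23 + 4 + 38 + 29 + 51 + 2 = 183.
Each receives 6.5 × 183 / 7 = 169.93 from the shared codebase effort.
Noor keeps 53 − 29 = 24, so Noor's payoff is 24 + 169.93 = 193.93.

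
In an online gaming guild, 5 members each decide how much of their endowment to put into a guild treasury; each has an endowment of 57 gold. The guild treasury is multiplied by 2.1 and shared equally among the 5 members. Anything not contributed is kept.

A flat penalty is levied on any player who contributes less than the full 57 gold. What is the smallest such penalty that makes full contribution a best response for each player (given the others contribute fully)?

Given the others contribute fully, the best deviation is to contribute 0 (any partial contribution still incurs the fine and gives up units whose private return 0.4200 is below 1).
Deviating from 57 to 0 saves 57 gold but forfeits the deviator's share of the drop in the guild treasury: 2.1/5 × 57 = 23.94.
So the deviation gain is 57 − 23.94 = 33.06, and the fine must be at least 33.06 gold to wipe it out.

33.06 gold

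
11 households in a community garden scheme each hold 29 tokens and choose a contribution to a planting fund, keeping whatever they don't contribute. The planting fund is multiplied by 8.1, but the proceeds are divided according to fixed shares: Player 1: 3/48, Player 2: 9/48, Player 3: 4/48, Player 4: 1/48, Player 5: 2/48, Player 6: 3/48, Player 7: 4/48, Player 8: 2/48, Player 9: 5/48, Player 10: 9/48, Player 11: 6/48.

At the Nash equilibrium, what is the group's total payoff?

Each unit j contributes comes back to j as 8.1 × (j's share), so j prefers to contribute only if that share exceeds 1/8.1 = 0.1235; otherwise keeping the unit dominates.
The shares above 0.1235 belong to Player 2, Player 10 and Player 11, contributing 29 each; the remaining 8 contribute 0. Total contributed: 87.
The planting fund pays out 8.1 × 87 = 704.70 in total (split across the unequal shares, but the aggregate is all that matters for the group sum).
The 8 free-riders keep 29 each, adding 232. Group total = 232 + 704.70 = 936.70.

936.70 tokens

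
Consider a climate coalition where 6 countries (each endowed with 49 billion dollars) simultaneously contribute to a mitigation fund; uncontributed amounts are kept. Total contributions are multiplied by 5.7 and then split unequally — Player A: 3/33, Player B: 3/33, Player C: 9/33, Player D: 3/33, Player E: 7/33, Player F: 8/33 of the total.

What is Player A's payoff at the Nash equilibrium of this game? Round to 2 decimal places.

For player j, contributing a unit is worthwhile iff 5.7 × (j's share) ≥ 1, i.e. iff j's share is at least 0.1754.
Player C, Player E and Player F clear that bar, contributing 49 each; the remaining 3 contribute 0. Total contributed: 147.
Player A keeps 49 and receives 5.7 × 147 × 3/33 = 76.17 from the mitigation fund, for a payoff of 125.17.

125.17 billion dollars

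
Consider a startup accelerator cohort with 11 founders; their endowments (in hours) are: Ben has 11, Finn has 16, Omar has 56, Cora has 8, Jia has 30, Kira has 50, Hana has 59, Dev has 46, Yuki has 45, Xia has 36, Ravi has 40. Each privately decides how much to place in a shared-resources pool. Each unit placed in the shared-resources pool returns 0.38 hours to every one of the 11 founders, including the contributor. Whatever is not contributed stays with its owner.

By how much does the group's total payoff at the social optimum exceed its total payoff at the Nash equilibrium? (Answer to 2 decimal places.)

1262.46 hours

The private return per contributed unit is 0.38 < 1 for everyone, so the Nash equilibrium is zero contribution and the group total is Σ E_j = 11 + 16 + 56 + 8 + 30 + 50 + 59 + 46 + 45 + 36 + 40 = 397.
Each contributed unit returns 4.180 to the group, so the social optimum is full contribution by everyone: group total = 4.180 × 397 = 1659.46.
Efficiency loss = (4.180 − 1) × 397 = 1262.46.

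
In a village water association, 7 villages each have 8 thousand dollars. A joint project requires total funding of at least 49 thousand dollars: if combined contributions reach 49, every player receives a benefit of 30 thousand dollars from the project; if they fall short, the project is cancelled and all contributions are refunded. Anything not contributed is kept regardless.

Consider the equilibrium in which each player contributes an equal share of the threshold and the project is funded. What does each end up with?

Equal share of the threshold: 49/7 = 7.
At this profile no one gains by cutting their contribution: any cut drops the total below 49, the project is cancelled, contributions are refunded, and the deviator ends with 8, which is less than 8 − 7 + 30 = 31. Contributing more than 7 just wastes the excess. So contributing exactly 7 is a best response.
Each player's payoff: 8 − 7 + 30 = 31.

31 thousand dollars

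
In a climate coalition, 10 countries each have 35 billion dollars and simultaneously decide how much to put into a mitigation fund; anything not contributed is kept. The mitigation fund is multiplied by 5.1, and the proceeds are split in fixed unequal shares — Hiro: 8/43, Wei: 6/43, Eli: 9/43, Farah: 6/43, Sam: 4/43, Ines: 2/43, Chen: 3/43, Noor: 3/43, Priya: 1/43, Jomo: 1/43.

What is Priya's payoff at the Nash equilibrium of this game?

39.15 billion dollars

A player with share s gets back 5.1·s per unit contributed, so full contribution is dominant for anyone with s > 1/5.1 = 0.1961 and zero contribution is dominant for anyone below.
Eli alone (share 9/43) is above the threshold, contributing 35; the remaining 9 contribute 0. Total contributed: 35.
Priya keeps 35 and receives 5.1 × 35 × 1/43 = 4.15 from the mitigation fund, for a payoff of 39.15.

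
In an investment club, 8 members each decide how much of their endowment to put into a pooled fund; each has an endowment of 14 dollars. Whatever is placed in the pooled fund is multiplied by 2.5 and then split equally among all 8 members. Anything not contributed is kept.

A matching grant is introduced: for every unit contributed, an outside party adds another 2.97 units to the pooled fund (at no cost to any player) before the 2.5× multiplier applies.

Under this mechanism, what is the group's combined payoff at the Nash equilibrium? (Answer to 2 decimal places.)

With the mechanism, a contributed unit returns 2.5 × 3.97 / 8 = 1.2406 per unit of net cost to the contributor — now above 1 — so contributing fully is weakly dominant for every player.
So the Nash equilibrium is full contribution by all 8; the group earns 2.5 × 3.97 × 112 = 1111.60.

1111.60 dollars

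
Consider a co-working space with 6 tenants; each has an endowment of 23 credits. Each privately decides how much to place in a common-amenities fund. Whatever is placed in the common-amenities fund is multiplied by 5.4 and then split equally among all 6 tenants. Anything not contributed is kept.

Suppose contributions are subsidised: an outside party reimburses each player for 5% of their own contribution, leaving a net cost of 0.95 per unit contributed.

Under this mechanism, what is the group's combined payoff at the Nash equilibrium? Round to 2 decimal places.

138.00 credits

The effective private return is (5.4/6) / 0.95 = 0.9474, which is still under 1, so the mechanism doesn't change anyone's dominant strategy: zero contribution.
Everyone keeps their endowment and the group total is 6 × 23 = 138.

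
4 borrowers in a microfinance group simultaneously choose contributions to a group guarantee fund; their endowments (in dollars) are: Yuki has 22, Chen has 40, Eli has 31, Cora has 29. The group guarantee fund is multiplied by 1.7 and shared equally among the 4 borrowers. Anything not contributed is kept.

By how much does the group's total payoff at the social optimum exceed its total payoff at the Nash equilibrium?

The private return per contributed unit is 1.7/4 = 0.4250 < 1 for every player regardless of endowment, so the Nash equilibrium is zero contribution and the group total is Σ E_j = 22 + 40 + 31 + 29 = 122.
Each contributed unit returns 1.700 to the group, so the social optimum is full contribution by everyone: group total = 1.700 × 122 = 207.40.
Efficiency loss = (1.700 − 1) × 122 = 85.40.

85.40 dollars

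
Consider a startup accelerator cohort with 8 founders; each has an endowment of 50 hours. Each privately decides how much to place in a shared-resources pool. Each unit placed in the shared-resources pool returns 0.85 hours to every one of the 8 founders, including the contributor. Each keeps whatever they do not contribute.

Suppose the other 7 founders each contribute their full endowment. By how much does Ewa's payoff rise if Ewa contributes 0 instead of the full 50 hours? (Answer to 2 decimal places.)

Switching from a contribution of 50 to 0 lets Ewa keep an extra 50 hours, but lowers the shared-resources pool by 50, which costs Ewa their own share of that drop: 0.85 × 50 = 42.50.
Net gain = 50 − 42.50 = 7.50. The private return per contributed unit (0.85) is below 1, so free-riding is indeed the best response regardless of what the others do.

7.50 hours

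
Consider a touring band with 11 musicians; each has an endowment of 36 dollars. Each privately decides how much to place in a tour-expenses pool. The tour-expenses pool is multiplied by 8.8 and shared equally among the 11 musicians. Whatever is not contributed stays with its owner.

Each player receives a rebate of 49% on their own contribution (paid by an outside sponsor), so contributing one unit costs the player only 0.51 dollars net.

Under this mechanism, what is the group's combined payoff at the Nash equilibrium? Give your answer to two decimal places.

The effective private return per unit is now (8.8/11) / 0.51 = 1.5686 > 1, so every player's dominant strategy flips to full contribution.
At the Nash equilibrium everyone contributes 36. Group total payoff = 11 × (36 × 0.49 + 8.8 × 36) = 3678.84.

3678.84 dollars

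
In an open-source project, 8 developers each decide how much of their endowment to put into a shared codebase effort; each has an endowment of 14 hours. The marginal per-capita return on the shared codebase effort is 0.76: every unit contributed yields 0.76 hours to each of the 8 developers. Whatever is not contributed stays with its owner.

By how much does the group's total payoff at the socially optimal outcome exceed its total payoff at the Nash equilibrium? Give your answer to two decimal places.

The private return per contributed unit is 0.76 < 1, so contributing 0 is dominant for every player. At the Nash equilibrium everyone keeps their 14, and the group total is 8 × 14 = 112.
Each contributed unit returns 6.080 to the group as a whole (0.76 to each of 8 players), which exceeds 1, so the social optimum is full contribution: group total = 6.080 × 112 = 680.96.
Efficiency loss = 680.96 − 112 = 568.96.

568.96 hours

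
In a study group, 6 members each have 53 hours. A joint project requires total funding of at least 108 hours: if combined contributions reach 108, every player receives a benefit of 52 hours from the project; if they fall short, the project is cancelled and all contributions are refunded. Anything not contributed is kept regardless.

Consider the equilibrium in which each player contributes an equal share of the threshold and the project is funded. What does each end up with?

Equal share of the threshold: 108/6 = 18.
At this profile no one gains by cutting their contribution: any cut drops the total below 108, the project is cancelled, contributions are refunded, and the deviator ends with 53, which is less than 53 − 18 + 52 = 87. Contributing more than 18 just wastes the excess. So contributing exactly 18 is a best response.
Each player's payoff: 53 − 18 + 52 = 87.

87 hours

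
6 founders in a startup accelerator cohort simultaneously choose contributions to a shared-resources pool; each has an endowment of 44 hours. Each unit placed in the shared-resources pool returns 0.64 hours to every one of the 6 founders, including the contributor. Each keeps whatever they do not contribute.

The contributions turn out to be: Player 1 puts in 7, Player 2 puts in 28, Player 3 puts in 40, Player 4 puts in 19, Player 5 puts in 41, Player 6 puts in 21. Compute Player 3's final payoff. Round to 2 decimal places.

103.84 hours

Total contributed: 7 + 28 + 40 + 19 + 41 + 21 = 156.
Each receives 0.64 × 156 = 99.84 from the shared-resources pool.
Player 3 keeps 44 − 40 = 4, so Player 3's payoff is 4 + 99.84 = 103.84.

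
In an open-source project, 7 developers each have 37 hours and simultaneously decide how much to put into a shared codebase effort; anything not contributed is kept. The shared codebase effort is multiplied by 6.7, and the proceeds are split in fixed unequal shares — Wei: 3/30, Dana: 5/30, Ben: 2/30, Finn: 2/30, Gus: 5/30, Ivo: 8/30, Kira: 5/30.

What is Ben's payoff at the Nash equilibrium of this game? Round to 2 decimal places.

103.11 hours

For player j, contributing a unit is worthwhile iff 6.7 × (j's share) ≥ 1, i.e. iff j's share is at least 0.1493.
The shares above 0.1493 belong to Dana, Gus, Ivo and Kira, contributing 37 each; the remaining 3 contribute 0. Total contributed: 148.
Ben keeps 37 and receives 6.7 × 148 × 2/30 = 66.11 from the shared codebase effort, for a payoff of 103.11.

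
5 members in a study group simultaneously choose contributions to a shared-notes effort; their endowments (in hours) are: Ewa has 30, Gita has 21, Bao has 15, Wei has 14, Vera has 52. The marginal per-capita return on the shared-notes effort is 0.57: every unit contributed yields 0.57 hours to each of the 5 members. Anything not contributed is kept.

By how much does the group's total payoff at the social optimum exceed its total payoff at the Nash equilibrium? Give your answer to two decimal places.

244.20 hours

The private return per contributed unit is 0.57 < 1 for everyone, so the Nash equilibrium is zero contribution and the group total is Σ E_j = 30 + 21 + 15 + 14 + 52 = 132.
Each contributed unit returns 2.850 to the group, so the social optimum is full contribution by everyone: group total = 2.850 × 132 = 376.20.
Efficiency loss = (2.850 − 1) × 132 = 244.20.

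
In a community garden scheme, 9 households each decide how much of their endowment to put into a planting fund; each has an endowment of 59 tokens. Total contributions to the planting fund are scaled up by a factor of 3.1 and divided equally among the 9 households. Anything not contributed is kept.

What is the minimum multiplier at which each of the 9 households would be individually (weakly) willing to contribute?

9

A contributed unit returns (multiplier)/9 to its contributor.
This reaches 1 exactly when the multiplier is 9.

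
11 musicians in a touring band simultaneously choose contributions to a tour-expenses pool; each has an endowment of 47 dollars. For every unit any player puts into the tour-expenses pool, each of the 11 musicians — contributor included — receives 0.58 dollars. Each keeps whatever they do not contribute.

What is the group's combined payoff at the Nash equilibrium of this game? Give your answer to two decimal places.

The private return per contributed unit is 0.58 < 1, so contributing 0 is dominant for every player. At the Nash equilibrium everyone keeps their 47, and the group total is 11 × 47 = 517.

517.00 dollars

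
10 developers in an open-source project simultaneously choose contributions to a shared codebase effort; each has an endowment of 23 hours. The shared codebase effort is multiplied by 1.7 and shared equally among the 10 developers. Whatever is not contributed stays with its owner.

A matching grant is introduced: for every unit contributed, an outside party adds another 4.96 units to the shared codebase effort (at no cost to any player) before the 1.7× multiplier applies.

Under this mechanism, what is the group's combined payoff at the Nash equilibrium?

The effective private return per unit is now 1.7 × 5.96 / 10 = 1.0132 > 1, so every player's dominant strategy flips to full contribution.
So the Nash equilibrium is full contribution by all 10; the group earns 1.7 × 5.96 × 230 = 2330.36.

2330.36 hours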